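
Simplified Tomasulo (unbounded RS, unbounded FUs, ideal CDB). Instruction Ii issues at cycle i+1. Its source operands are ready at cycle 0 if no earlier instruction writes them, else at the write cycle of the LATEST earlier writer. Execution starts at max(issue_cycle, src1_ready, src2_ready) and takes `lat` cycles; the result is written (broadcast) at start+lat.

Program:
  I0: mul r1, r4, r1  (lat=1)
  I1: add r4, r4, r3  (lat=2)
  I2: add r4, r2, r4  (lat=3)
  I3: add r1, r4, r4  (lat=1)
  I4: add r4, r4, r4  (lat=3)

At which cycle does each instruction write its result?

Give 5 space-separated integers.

Answer: 2 4 7 8 10

Derivation:
I0 mul r1: issue@1 deps=(None,None) exec_start@1 write@2
I1 add r4: issue@2 deps=(None,None) exec_start@2 write@4
I2 add r4: issue@3 deps=(None,1) exec_start@4 write@7
I3 add r1: issue@4 deps=(2,2) exec_start@7 write@8
I4 add r4: issue@5 deps=(2,2) exec_start@7 write@10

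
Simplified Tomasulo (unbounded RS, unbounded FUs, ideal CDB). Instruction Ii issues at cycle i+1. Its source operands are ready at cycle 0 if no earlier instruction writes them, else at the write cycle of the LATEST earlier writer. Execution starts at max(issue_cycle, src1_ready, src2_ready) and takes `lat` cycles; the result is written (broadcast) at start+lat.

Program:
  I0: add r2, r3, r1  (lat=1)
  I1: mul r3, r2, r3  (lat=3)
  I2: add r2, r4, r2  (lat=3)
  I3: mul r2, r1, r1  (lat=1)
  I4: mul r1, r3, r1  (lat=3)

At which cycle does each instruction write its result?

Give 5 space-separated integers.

Answer: 2 5 6 5 8

Derivation:
I0 add r2: issue@1 deps=(None,None) exec_start@1 write@2
I1 mul r3: issue@2 deps=(0,None) exec_start@2 write@5
I2 add r2: issue@3 deps=(None,0) exec_start@3 write@6
I3 mul r2: issue@4 deps=(None,None) exec_start@4 write@5
I4 mul r1: issue@5 deps=(1,None) exec_start@5 write@8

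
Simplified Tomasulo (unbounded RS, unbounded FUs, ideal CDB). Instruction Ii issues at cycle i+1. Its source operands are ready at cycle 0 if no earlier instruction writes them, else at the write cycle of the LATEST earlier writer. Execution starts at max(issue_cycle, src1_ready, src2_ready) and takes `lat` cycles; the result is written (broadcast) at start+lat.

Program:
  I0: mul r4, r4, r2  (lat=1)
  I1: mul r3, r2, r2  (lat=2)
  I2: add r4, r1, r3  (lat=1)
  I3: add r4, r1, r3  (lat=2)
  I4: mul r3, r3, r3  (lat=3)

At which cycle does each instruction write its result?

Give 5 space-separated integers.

Answer: 2 4 5 6 8

Derivation:
I0 mul r4: issue@1 deps=(None,None) exec_start@1 write@2
I1 mul r3: issue@2 deps=(None,None) exec_start@2 write@4
I2 add r4: issue@3 deps=(None,1) exec_start@4 write@5
I3 add r4: issue@4 deps=(None,1) exec_start@4 write@6
I4 mul r3: issue@5 deps=(1,1) exec_start@5 write@8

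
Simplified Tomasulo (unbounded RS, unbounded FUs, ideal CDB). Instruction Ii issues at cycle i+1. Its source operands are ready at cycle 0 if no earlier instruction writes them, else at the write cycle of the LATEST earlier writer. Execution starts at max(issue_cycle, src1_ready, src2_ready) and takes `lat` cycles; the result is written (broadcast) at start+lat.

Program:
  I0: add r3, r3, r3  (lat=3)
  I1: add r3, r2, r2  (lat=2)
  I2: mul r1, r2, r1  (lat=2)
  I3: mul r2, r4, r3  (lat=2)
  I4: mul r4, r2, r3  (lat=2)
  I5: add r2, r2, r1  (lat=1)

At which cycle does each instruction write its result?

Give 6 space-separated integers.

Answer: 4 4 5 6 8 7

Derivation:
I0 add r3: issue@1 deps=(None,None) exec_start@1 write@4
I1 add r3: issue@2 deps=(None,None) exec_start@2 write@4
I2 mul r1: issue@3 deps=(None,None) exec_start@3 write@5
I3 mul r2: issue@4 deps=(None,1) exec_start@4 write@6
I4 mul r4: issue@5 deps=(3,1) exec_start@6 write@8
I5 add r2: issue@6 deps=(3,2) exec_start@6 write@7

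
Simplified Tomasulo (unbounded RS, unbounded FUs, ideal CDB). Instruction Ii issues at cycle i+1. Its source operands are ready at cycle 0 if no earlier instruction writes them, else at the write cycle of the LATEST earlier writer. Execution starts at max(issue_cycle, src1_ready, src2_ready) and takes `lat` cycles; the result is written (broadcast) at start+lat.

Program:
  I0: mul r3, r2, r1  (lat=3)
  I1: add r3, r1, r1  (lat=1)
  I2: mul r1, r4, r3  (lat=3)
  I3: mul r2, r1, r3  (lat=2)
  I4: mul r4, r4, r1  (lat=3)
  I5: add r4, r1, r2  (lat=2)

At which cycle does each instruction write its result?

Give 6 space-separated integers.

Answer: 4 3 6 8 9 10

Derivation:
I0 mul r3: issue@1 deps=(None,None) exec_start@1 write@4
I1 add r3: issue@2 deps=(None,None) exec_start@2 write@3
I2 mul r1: issue@3 deps=(None,1) exec_start@3 write@6
I3 mul r2: issue@4 deps=(2,1) exec_start@6 write@8
I4 mul r4: issue@5 deps=(None,2) exec_start@6 write@9
I5 add r4: issue@6 deps=(2,3) exec_start@8 write@10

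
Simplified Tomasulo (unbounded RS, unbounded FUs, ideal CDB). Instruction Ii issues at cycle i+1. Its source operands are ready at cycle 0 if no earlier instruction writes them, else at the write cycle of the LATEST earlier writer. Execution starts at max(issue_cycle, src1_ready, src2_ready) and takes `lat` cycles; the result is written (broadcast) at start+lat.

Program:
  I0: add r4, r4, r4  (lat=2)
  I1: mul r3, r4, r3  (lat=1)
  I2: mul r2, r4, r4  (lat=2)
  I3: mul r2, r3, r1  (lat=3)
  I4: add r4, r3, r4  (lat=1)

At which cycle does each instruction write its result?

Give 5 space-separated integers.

Answer: 3 4 5 7 6

Derivation:
I0 add r4: issue@1 deps=(None,None) exec_start@1 write@3
I1 mul r3: issue@2 deps=(0,None) exec_start@3 write@4
I2 mul r2: issue@3 deps=(0,0) exec_start@3 write@5
I3 mul r2: issue@4 deps=(1,None) exec_start@4 write@7
I4 add r4: issue@5 deps=(1,0) exec_start@5 write@6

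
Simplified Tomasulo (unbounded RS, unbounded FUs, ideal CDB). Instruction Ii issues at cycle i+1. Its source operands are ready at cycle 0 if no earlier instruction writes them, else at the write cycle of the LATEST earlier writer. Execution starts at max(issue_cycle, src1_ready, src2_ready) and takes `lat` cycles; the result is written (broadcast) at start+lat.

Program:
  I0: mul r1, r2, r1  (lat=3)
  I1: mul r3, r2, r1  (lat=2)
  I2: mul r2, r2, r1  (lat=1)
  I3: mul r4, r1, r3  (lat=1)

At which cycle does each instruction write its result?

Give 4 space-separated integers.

I0 mul r1: issue@1 deps=(None,None) exec_start@1 write@4
I1 mul r3: issue@2 deps=(None,0) exec_start@4 write@6
I2 mul r2: issue@3 deps=(None,0) exec_start@4 write@5
I3 mul r4: issue@4 deps=(0,1) exec_start@6 write@7

Answer: 4 6 5 7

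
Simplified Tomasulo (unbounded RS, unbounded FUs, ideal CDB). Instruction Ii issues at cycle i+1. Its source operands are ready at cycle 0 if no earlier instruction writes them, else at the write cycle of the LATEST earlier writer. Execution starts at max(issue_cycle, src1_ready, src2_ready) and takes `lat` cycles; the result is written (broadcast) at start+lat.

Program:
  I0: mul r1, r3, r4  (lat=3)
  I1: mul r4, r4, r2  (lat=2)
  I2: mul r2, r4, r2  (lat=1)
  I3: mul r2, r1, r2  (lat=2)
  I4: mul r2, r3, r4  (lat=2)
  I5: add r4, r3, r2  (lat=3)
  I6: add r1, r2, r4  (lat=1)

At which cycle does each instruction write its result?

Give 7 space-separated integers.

I0 mul r1: issue@1 deps=(None,None) exec_start@1 write@4
I1 mul r4: issue@2 deps=(None,None) exec_start@2 write@4
I2 mul r2: issue@3 deps=(1,None) exec_start@4 write@5
I3 mul r2: issue@4 deps=(0,2) exec_start@5 write@7
I4 mul r2: issue@5 deps=(None,1) exec_start@5 write@7
I5 add r4: issue@6 deps=(None,4) exec_start@7 write@10
I6 add r1: issue@7 deps=(4,5) exec_start@10 write@11

Answer: 4 4 5 7 7 10 11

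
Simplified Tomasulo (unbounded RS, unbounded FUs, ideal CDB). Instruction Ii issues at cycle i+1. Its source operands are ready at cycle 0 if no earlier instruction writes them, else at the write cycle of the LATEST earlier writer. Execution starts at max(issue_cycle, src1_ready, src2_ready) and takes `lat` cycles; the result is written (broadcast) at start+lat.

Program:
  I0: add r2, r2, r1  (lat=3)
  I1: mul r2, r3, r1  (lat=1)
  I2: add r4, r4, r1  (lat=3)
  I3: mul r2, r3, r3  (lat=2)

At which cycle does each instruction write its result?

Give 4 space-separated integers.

Answer: 4 3 6 6

Derivation:
I0 add r2: issue@1 deps=(None,None) exec_start@1 write@4
I1 mul r2: issue@2 deps=(None,None) exec_start@2 write@3
I2 add r4: issue@3 deps=(None,None) exec_start@3 write@6
I3 mul r2: issue@4 deps=(None,None) exec_start@4 write@6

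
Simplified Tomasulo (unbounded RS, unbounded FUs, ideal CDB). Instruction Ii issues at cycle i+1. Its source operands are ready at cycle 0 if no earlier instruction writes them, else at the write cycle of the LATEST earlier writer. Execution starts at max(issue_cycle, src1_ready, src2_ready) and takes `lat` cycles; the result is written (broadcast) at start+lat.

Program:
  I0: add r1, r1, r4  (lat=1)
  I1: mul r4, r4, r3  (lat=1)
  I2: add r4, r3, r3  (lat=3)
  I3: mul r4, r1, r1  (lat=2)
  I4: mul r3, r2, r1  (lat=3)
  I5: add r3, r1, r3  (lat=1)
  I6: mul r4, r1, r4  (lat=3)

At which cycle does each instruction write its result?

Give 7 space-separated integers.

Answer: 2 3 6 6 8 9 10

Derivation:
I0 add r1: issue@1 deps=(None,None) exec_start@1 write@2
I1 mul r4: issue@2 deps=(None,None) exec_start@2 write@3
I2 add r4: issue@3 deps=(None,None) exec_start@3 write@6
I3 mul r4: issue@4 deps=(0,0) exec_start@4 write@6
I4 mul r3: issue@5 deps=(None,0) exec_start@5 write@8
I5 add r3: issue@6 deps=(0,4) exec_start@8 write@9
I6 mul r4: issue@7 deps=(0,3) exec_start@7 write@10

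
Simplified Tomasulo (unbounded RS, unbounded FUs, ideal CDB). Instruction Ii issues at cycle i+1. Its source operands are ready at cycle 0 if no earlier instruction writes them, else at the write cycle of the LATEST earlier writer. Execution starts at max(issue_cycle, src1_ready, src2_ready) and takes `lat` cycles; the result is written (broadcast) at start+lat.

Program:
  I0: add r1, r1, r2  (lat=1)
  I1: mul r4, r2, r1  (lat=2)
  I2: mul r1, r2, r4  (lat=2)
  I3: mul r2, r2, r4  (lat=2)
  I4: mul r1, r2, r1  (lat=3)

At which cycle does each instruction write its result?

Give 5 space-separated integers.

Answer: 2 4 6 6 9

Derivation:
I0 add r1: issue@1 deps=(None,None) exec_start@1 write@2
I1 mul r4: issue@2 deps=(None,0) exec_start@2 write@4
I2 mul r1: issue@3 deps=(None,1) exec_start@4 write@6
I3 mul r2: issue@4 deps=(None,1) exec_start@4 write@6
I4 mul r1: issue@5 deps=(3,2) exec_start@6 write@9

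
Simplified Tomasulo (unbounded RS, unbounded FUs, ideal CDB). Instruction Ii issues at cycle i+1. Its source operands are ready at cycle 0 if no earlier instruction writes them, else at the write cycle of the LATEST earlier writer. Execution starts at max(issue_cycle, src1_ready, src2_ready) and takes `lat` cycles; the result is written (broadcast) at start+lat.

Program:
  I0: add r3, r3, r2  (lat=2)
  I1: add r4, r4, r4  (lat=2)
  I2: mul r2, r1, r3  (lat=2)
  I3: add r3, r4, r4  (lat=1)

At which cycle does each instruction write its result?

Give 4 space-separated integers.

Answer: 3 4 5 5

Derivation:
I0 add r3: issue@1 deps=(None,None) exec_start@1 write@3
I1 add r4: issue@2 deps=(None,None) exec_start@2 write@4
I2 mul r2: issue@3 deps=(None,0) exec_start@3 write@5
I3 add r3: issue@4 deps=(1,1) exec_start@4 write@5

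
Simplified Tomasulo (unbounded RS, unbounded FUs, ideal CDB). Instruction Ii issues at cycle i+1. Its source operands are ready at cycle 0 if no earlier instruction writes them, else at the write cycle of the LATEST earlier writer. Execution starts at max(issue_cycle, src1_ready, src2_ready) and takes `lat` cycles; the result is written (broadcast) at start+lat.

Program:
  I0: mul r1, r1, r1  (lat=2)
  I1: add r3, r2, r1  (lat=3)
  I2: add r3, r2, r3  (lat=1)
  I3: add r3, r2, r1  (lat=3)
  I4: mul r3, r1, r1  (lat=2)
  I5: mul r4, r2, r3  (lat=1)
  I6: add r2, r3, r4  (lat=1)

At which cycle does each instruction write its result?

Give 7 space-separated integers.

I0 mul r1: issue@1 deps=(None,None) exec_start@1 write@3
I1 add r3: issue@2 deps=(None,0) exec_start@3 write@6
I2 add r3: issue@3 deps=(None,1) exec_start@6 write@7
I3 add r3: issue@4 deps=(None,0) exec_start@4 write@7
I4 mul r3: issue@5 deps=(0,0) exec_start@5 write@7
I5 mul r4: issue@6 deps=(None,4) exec_start@7 write@8
I6 add r2: issue@7 deps=(4,5) exec_start@8 write@9

Answer: 3 6 7 7 7 8 9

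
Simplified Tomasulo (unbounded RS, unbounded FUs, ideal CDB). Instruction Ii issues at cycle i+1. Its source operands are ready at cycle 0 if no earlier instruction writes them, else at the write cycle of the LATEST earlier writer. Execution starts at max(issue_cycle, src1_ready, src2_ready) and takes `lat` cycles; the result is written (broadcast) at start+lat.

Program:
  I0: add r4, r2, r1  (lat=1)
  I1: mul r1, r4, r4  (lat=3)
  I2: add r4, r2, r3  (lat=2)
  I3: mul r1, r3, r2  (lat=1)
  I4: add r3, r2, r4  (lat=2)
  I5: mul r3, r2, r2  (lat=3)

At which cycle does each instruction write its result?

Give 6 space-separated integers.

Answer: 2 5 5 5 7 9

Derivation:
I0 add r4: issue@1 deps=(None,None) exec_start@1 write@2
I1 mul r1: issue@2 deps=(0,0) exec_start@2 write@5
I2 add r4: issue@3 deps=(None,None) exec_start@3 write@5
I3 mul r1: issue@4 deps=(None,None) exec_start@4 write@5
I4 add r3: issue@5 deps=(None,2) exec_start@5 write@7
I5 mul r3: issue@6 deps=(None,None) exec_start@6 write@9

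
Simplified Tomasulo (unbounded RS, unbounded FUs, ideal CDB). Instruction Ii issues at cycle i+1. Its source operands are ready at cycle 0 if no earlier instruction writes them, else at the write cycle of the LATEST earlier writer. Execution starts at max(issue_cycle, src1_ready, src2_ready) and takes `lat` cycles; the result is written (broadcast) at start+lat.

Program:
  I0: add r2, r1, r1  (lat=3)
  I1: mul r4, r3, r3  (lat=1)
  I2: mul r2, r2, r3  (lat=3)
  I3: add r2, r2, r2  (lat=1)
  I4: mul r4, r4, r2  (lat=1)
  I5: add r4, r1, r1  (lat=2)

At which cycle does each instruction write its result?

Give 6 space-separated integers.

Answer: 4 3 7 8 9 8

Derivation:
I0 add r2: issue@1 deps=(None,None) exec_start@1 write@4
I1 mul r4: issue@2 deps=(None,None) exec_start@2 write@3
I2 mul r2: issue@3 deps=(0,None) exec_start@4 write@7
I3 add r2: issue@4 deps=(2,2) exec_start@7 write@8
I4 mul r4: issue@5 deps=(1,3) exec_start@8 write@9
I5 add r4: issue@6 deps=(None,None) exec_start@6 write@8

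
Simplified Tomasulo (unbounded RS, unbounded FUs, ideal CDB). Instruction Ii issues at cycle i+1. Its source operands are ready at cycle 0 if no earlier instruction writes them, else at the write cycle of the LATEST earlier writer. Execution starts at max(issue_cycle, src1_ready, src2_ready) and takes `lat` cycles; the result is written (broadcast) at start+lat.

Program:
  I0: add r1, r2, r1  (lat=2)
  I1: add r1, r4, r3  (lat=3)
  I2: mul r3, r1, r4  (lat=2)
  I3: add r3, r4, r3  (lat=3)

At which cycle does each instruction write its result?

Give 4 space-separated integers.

Answer: 3 5 7 10

Derivation:
I0 add r1: issue@1 deps=(None,None) exec_start@1 write@3
I1 add r1: issue@2 deps=(None,None) exec_start@2 write@5
I2 mul r3: issue@3 deps=(1,None) exec_start@5 write@7
I3 add r3: issue@4 deps=(None,2) exec_start@7 write@10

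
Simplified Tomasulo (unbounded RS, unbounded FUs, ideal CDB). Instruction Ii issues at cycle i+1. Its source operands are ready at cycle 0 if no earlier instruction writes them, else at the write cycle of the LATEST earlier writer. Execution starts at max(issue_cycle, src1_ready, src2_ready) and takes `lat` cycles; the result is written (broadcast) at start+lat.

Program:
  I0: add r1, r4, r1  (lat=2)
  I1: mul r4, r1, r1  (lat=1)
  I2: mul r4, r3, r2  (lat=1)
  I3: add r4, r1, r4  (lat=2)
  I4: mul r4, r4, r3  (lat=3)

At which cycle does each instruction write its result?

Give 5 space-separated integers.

Answer: 3 4 4 6 9

Derivation:
I0 add r1: issue@1 deps=(None,None) exec_start@1 write@3
I1 mul r4: issue@2 deps=(0,0) exec_start@3 write@4
I2 mul r4: issue@3 deps=(None,None) exec_start@3 write@4
I3 add r4: issue@4 deps=(0,2) exec_start@4 write@6
I4 mul r4: issue@5 deps=(3,None) exec_start@6 write@9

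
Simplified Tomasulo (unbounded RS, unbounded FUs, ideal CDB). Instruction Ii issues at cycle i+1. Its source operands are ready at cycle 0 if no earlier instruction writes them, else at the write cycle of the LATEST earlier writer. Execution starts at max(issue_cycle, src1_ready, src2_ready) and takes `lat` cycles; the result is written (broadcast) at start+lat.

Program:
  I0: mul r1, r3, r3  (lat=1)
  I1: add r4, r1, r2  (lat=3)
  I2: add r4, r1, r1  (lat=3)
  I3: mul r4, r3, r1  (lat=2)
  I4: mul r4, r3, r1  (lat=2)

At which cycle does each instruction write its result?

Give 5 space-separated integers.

I0 mul r1: issue@1 deps=(None,None) exec_start@1 write@2
I1 add r4: issue@2 deps=(0,None) exec_start@2 write@5
I2 add r4: issue@3 deps=(0,0) exec_start@3 write@6
I3 mul r4: issue@4 deps=(None,0) exec_start@4 write@6
I4 mul r4: issue@5 deps=(None,0) exec_start@5 write@7

Answer: 2 5 6 6 7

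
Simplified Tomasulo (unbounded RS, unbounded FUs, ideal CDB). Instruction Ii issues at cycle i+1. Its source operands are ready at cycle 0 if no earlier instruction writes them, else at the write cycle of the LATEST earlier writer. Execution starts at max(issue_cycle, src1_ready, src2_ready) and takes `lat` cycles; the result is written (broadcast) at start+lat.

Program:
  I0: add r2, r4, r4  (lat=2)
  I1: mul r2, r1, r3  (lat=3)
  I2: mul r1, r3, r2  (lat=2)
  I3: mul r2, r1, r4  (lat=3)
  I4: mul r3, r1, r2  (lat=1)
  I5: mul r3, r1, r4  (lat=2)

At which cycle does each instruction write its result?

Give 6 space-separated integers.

I0 add r2: issue@1 deps=(None,None) exec_start@1 write@3
I1 mul r2: issue@2 deps=(None,None) exec_start@2 write@5
I2 mul r1: issue@3 deps=(None,1) exec_start@5 write@7
I3 mul r2: issue@4 deps=(2,None) exec_start@7 write@10
I4 mul r3: issue@5 deps=(2,3) exec_start@10 write@11
I5 mul r3: issue@6 deps=(2,None) exec_start@7 write@9

Answer: 3 5 7 10 11 9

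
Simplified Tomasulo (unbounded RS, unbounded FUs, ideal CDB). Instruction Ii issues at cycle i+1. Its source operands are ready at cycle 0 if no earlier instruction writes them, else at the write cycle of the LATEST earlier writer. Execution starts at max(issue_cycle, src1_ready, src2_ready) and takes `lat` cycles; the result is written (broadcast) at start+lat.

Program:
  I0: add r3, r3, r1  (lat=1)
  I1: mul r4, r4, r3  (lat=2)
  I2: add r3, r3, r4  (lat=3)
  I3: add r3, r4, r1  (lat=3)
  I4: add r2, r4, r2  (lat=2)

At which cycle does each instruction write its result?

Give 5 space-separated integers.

I0 add r3: issue@1 deps=(None,None) exec_start@1 write@2
I1 mul r4: issue@2 deps=(None,0) exec_start@2 write@4
I2 add r3: issue@3 deps=(0,1) exec_start@4 write@7
I3 add r3: issue@4 deps=(1,None) exec_start@4 write@7
I4 add r2: issue@5 deps=(1,None) exec_start@5 write@7

Answer: 2 4 7 7 7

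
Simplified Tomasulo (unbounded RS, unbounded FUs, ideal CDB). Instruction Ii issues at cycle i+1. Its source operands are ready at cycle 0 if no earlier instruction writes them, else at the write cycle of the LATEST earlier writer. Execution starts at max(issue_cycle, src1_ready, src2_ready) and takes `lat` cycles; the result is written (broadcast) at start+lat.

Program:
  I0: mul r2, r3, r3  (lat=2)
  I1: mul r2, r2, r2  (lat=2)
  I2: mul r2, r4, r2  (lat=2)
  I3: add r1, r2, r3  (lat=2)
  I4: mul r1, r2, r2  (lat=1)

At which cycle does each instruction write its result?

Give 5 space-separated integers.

I0 mul r2: issue@1 deps=(None,None) exec_start@1 write@3
I1 mul r2: issue@2 deps=(0,0) exec_start@3 write@5
I2 mul r2: issue@3 deps=(None,1) exec_start@5 write@7
I3 add r1: issue@4 deps=(2,None) exec_start@7 write@9
I4 mul r1: issue@5 deps=(2,2) exec_start@7 write@8

Answer: 3 5 7 9 8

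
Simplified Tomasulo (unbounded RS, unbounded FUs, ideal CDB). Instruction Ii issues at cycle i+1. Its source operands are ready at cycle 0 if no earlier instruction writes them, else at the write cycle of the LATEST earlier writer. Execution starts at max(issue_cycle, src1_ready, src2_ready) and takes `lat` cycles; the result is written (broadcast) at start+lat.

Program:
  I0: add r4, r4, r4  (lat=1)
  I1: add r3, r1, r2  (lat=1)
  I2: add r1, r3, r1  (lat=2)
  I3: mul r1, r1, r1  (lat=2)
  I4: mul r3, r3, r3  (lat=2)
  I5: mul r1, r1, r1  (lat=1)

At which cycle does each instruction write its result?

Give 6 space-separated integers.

I0 add r4: issue@1 deps=(None,None) exec_start@1 write@2
I1 add r3: issue@2 deps=(None,None) exec_start@2 write@3
I2 add r1: issue@3 deps=(1,None) exec_start@3 write@5
I3 mul r1: issue@4 deps=(2,2) exec_start@5 write@7
I4 mul r3: issue@5 deps=(1,1) exec_start@5 write@7
I5 mul r1: issue@6 deps=(3,3) exec_start@7 write@8

Answer: 2 3 5 7 7 8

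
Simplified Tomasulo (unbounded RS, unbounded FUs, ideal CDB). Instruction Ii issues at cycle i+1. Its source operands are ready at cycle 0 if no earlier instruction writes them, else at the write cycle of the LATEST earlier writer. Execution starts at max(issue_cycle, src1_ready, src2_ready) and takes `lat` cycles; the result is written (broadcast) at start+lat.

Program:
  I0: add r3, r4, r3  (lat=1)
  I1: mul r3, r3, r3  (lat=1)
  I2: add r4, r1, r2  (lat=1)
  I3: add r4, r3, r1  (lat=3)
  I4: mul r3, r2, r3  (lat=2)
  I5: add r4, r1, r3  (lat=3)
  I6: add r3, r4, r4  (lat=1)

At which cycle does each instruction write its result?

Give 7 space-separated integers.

Answer: 2 3 4 7 7 10 11

Derivation:
I0 add r3: issue@1 deps=(None,None) exec_start@1 write@2
I1 mul r3: issue@2 deps=(0,0) exec_start@2 write@3
I2 add r4: issue@3 deps=(None,None) exec_start@3 write@4
I3 add r4: issue@4 deps=(1,None) exec_start@4 write@7
I4 mul r3: issue@5 deps=(None,1) exec_start@5 write@7
I5 add r4: issue@6 deps=(None,4) exec_start@7 write@10
I6 add r3: issue@7 deps=(5,5) exec_start@10 write@11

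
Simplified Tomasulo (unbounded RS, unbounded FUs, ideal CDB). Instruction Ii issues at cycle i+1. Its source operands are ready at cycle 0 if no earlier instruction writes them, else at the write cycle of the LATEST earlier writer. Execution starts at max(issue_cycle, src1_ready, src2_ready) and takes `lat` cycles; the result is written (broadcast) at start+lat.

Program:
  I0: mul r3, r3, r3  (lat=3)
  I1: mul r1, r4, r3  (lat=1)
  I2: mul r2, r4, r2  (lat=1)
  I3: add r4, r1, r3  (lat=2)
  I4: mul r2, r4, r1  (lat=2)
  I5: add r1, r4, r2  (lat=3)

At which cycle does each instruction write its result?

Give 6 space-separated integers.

Answer: 4 5 4 7 9 12

Derivation:
I0 mul r3: issue@1 deps=(None,None) exec_start@1 write@4
I1 mul r1: issue@2 deps=(None,0) exec_start@4 write@5
I2 mul r2: issue@3 deps=(None,None) exec_start@3 write@4
I3 add r4: issue@4 deps=(1,0) exec_start@5 write@7
I4 mul r2: issue@5 deps=(3,1) exec_start@7 write@9
I5 add r1: issue@6 deps=(3,4) exec_start@9 write@12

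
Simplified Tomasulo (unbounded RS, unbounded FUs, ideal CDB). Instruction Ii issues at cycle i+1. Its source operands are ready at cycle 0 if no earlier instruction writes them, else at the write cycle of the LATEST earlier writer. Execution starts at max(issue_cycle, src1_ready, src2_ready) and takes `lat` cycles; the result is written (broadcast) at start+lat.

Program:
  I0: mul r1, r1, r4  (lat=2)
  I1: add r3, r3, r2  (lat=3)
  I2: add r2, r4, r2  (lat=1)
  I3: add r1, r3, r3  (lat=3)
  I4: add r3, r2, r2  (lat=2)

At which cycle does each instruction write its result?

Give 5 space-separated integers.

I0 mul r1: issue@1 deps=(None,None) exec_start@1 write@3
I1 add r3: issue@2 deps=(None,None) exec_start@2 write@5
I2 add r2: issue@3 deps=(None,None) exec_start@3 write@4
I3 add r1: issue@4 deps=(1,1) exec_start@5 write@8
I4 add r3: issue@5 deps=(2,2) exec_start@5 write@7

Answer: 3 5 4 8 7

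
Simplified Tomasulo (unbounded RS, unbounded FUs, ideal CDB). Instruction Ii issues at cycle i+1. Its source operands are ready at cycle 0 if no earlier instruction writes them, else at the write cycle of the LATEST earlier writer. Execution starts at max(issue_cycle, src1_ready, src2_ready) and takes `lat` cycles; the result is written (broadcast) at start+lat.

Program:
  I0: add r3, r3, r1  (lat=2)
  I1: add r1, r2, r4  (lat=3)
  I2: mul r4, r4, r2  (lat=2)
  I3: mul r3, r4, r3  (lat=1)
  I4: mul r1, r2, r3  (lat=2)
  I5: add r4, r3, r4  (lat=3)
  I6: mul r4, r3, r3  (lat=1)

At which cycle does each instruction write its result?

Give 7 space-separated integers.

Answer: 3 5 5 6 8 9 8

Derivation:
I0 add r3: issue@1 deps=(None,None) exec_start@1 write@3
I1 add r1: issue@2 deps=(None,None) exec_start@2 write@5
I2 mul r4: issue@3 deps=(None,None) exec_start@3 write@5
I3 mul r3: issue@4 deps=(2,0) exec_start@5 write@6
I4 mul r1: issue@5 deps=(None,3) exec_start@6 write@8
I5 add r4: issue@6 deps=(3,2) exec_start@6 write@9
I6 mul r4: issue@7 deps=(3,3) exec_start@7 write@8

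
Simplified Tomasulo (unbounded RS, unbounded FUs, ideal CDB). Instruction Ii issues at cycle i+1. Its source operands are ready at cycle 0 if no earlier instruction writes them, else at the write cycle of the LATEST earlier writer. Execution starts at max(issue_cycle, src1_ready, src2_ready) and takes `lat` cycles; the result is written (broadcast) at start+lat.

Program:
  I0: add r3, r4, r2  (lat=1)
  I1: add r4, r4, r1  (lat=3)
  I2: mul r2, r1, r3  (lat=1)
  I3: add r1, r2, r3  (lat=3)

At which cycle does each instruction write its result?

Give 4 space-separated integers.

I0 add r3: issue@1 deps=(None,None) exec_start@1 write@2
I1 add r4: issue@2 deps=(None,None) exec_start@2 write@5
I2 mul r2: issue@3 deps=(None,0) exec_start@3 write@4
I3 add r1: issue@4 deps=(2,0) exec_start@4 write@7

Answer: 2 5 4 7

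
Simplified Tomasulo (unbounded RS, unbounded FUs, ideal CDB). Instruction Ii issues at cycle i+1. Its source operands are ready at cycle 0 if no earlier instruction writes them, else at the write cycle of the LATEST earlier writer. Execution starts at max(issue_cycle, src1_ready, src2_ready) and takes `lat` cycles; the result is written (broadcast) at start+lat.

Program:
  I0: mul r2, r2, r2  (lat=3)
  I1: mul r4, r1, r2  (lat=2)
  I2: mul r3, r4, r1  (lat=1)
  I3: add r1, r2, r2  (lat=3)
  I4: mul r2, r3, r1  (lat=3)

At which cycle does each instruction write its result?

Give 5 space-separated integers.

I0 mul r2: issue@1 deps=(None,None) exec_start@1 write@4
I1 mul r4: issue@2 deps=(None,0) exec_start@4 write@6
I2 mul r3: issue@3 deps=(1,None) exec_start@6 write@7
I3 add r1: issue@4 deps=(0,0) exec_start@4 write@7
I4 mul r2: issue@5 deps=(2,3) exec_start@7 write@10

Answer: 4 6 7 7 10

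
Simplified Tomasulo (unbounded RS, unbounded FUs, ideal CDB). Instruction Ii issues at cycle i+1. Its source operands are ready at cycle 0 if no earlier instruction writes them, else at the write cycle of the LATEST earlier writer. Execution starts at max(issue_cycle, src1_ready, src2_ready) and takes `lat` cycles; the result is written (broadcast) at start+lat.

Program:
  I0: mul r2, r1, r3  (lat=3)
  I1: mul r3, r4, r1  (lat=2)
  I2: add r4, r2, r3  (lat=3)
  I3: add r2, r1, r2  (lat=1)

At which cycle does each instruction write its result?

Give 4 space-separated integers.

Answer: 4 4 7 5

Derivation:
I0 mul r2: issue@1 deps=(None,None) exec_start@1 write@4
I1 mul r3: issue@2 deps=(None,None) exec_start@2 write@4
I2 add r4: issue@3 deps=(0,1) exec_start@4 write@7
I3 add r2: issue@4 deps=(None,0) exec_start@4 write@5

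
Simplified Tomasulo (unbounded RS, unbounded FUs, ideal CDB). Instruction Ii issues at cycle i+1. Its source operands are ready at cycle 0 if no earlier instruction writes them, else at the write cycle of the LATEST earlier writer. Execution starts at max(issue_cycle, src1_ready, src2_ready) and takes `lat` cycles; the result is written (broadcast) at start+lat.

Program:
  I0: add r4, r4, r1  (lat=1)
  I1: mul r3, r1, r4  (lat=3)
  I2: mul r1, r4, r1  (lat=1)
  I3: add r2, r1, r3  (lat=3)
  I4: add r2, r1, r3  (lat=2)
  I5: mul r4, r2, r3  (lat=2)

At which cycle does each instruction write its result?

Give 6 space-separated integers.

I0 add r4: issue@1 deps=(None,None) exec_start@1 write@2
I1 mul r3: issue@2 deps=(None,0) exec_start@2 write@5
I2 mul r1: issue@3 deps=(0,None) exec_start@3 write@4
I3 add r2: issue@4 deps=(2,1) exec_start@5 write@8
I4 add r2: issue@5 deps=(2,1) exec_start@5 write@7
I5 mul r4: issue@6 deps=(4,1) exec_start@7 write@9

Answer: 2 5 4 8 7 9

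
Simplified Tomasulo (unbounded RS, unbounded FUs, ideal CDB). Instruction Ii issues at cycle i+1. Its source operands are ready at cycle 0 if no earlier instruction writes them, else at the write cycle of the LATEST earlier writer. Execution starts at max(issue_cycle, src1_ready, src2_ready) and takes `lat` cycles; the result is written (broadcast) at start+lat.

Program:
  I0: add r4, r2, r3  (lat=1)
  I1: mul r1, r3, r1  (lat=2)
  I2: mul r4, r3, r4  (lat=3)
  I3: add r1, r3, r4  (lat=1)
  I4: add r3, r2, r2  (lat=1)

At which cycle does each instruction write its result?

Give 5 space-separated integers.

Answer: 2 4 6 7 6

Derivation:
I0 add r4: issue@1 deps=(None,None) exec_start@1 write@2
I1 mul r1: issue@2 deps=(None,None) exec_start@2 write@4
I2 mul r4: issue@3 deps=(None,0) exec_start@3 write@6
I3 add r1: issue@4 deps=(None,2) exec_start@6 write@7
I4 add r3: issue@5 deps=(None,None) exec_start@5 write@6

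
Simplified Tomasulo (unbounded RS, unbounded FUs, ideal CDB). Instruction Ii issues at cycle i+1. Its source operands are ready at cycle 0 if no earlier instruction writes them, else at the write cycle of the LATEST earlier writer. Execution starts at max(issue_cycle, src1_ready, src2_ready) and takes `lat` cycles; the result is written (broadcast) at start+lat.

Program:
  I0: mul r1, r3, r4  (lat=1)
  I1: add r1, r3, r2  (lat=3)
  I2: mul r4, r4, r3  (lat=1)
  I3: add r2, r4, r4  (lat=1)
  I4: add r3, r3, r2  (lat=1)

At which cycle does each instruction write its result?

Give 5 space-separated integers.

Answer: 2 5 4 5 6

Derivation:
I0 mul r1: issue@1 deps=(None,None) exec_start@1 write@2
I1 add r1: issue@2 deps=(None,None) exec_start@2 write@5
I2 mul r4: issue@3 deps=(None,None) exec_start@3 write@4
I3 add r2: issue@4 deps=(2,2) exec_start@4 write@5
I4 add r3: issue@5 deps=(None,3) exec_start@5 write@6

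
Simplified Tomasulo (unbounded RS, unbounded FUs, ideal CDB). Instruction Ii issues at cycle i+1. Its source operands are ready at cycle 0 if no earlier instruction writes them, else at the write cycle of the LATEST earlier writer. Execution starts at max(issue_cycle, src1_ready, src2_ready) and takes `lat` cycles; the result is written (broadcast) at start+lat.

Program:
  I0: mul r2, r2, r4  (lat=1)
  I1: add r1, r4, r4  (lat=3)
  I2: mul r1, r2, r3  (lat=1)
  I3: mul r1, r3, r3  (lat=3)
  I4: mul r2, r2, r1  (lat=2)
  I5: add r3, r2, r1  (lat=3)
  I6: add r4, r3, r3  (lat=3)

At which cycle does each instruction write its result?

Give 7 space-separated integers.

Answer: 2 5 4 7 9 12 15

Derivation:
I0 mul r2: issue@1 deps=(None,None) exec_start@1 write@2
I1 add r1: issue@2 deps=(None,None) exec_start@2 write@5
I2 mul r1: issue@3 deps=(0,None) exec_start@3 write@4
I3 mul r1: issue@4 deps=(None,None) exec_start@4 write@7
I4 mul r2: issue@5 deps=(0,3) exec_start@7 write@9
I5 add r3: issue@6 deps=(4,3) exec_start@9 write@12
I6 add r4: issue@7 deps=(5,5) exec_start@12 write@15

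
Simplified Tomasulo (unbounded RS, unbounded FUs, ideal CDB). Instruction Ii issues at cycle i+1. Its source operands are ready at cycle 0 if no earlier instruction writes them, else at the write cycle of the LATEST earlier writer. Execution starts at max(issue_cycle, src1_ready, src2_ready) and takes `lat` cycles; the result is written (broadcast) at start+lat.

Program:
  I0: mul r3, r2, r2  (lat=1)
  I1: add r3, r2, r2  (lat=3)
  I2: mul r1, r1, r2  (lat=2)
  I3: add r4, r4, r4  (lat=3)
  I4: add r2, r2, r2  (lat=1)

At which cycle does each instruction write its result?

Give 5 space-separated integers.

I0 mul r3: issue@1 deps=(None,None) exec_start@1 write@2
I1 add r3: issue@2 deps=(None,None) exec_start@2 write@5
I2 mul r1: issue@3 deps=(None,None) exec_start@3 write@5
I3 add r4: issue@4 deps=(None,None) exec_start@4 write@7
I4 add r2: issue@5 deps=(None,None) exec_start@5 write@6

Answer: 2 5 5 7 6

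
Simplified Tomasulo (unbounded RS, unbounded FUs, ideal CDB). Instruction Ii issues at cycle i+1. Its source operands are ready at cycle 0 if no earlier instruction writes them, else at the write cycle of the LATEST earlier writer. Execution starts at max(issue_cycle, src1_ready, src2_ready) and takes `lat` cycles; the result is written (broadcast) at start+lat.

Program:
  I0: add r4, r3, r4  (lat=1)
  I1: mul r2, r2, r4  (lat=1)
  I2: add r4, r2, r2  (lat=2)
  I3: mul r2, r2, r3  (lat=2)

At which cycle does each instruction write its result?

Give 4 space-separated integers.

I0 add r4: issue@1 deps=(None,None) exec_start@1 write@2
I1 mul r2: issue@2 deps=(None,0) exec_start@2 write@3
I2 add r4: issue@3 deps=(1,1) exec_start@3 write@5
I3 mul r2: issue@4 deps=(1,None) exec_start@4 write@6

Answer: 2 3 5 6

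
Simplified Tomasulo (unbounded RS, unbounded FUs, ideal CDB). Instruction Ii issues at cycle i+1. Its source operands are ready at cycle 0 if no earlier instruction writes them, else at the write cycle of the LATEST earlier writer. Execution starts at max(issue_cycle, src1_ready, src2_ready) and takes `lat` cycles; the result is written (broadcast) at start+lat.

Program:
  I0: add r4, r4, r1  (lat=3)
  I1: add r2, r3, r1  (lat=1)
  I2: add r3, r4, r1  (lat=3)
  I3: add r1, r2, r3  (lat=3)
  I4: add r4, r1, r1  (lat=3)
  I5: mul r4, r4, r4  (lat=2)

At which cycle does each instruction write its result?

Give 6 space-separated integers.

Answer: 4 3 7 10 13 15

Derivation:
I0 add r4: issue@1 deps=(None,None) exec_start@1 write@4
I1 add r2: issue@2 deps=(None,None) exec_start@2 write@3
I2 add r3: issue@3 deps=(0,None) exec_start@4 write@7
I3 add r1: issue@4 deps=(1,2) exec_start@7 write@10
I4 add r4: issue@5 deps=(3,3) exec_start@10 write@13
I5 mul r4: issue@6 deps=(4,4) exec_start@13 write@15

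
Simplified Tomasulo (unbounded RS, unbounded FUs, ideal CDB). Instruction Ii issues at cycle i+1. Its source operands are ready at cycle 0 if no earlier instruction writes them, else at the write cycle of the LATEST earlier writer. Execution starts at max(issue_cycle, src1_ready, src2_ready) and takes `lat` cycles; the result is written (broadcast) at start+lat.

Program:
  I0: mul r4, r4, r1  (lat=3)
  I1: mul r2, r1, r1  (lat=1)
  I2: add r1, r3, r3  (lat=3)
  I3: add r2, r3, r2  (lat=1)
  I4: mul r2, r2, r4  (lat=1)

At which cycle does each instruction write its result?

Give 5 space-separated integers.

I0 mul r4: issue@1 deps=(None,None) exec_start@1 write@4
I1 mul r2: issue@2 deps=(None,None) exec_start@2 write@3
I2 add r1: issue@3 deps=(None,None) exec_start@3 write@6
I3 add r2: issue@4 deps=(None,1) exec_start@4 write@5
I4 mul r2: issue@5 deps=(3,0) exec_start@5 write@6

Answer: 4 3 6 5 6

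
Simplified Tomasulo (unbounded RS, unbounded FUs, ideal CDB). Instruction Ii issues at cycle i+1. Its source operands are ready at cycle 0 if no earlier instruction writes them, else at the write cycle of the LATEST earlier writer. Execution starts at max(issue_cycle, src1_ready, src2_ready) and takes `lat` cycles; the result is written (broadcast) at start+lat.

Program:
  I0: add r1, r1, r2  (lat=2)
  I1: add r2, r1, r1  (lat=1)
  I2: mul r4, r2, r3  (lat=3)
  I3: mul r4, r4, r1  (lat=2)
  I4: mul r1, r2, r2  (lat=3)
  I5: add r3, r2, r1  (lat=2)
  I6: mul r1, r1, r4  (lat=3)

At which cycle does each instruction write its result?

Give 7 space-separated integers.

Answer: 3 4 7 9 8 10 12

Derivation:
I0 add r1: issue@1 deps=(None,None) exec_start@1 write@3
I1 add r2: issue@2 deps=(0,0) exec_start@3 write@4
I2 mul r4: issue@3 deps=(1,None) exec_start@4 write@7
I3 mul r4: issue@4 deps=(2,0) exec_start@7 write@9
I4 mul r1: issue@5 deps=(1,1) exec_start@5 write@8
I5 add r3: issue@6 deps=(1,4) exec_start@8 write@10
I6 mul r1: issue@7 deps=(4,3) exec_start@9 write@12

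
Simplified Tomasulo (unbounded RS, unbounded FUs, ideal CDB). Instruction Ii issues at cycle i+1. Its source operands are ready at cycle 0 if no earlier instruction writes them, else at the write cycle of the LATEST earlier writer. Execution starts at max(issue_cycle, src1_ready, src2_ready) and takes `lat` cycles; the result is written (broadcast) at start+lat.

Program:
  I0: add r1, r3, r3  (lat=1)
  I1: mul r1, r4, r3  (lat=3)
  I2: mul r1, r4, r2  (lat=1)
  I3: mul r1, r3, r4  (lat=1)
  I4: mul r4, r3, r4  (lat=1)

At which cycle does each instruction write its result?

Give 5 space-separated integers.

Answer: 2 5 4 5 6

Derivation:
I0 add r1: issue@1 deps=(None,None) exec_start@1 write@2
I1 mul r1: issue@2 deps=(None,None) exec_start@2 write@5
I2 mul r1: issue@3 deps=(None,None) exec_start@3 write@4
I3 mul r1: issue@4 deps=(None,None) exec_start@4 write@5
I4 mul r4: issue@5 deps=(None,None) exec_start@5 write@6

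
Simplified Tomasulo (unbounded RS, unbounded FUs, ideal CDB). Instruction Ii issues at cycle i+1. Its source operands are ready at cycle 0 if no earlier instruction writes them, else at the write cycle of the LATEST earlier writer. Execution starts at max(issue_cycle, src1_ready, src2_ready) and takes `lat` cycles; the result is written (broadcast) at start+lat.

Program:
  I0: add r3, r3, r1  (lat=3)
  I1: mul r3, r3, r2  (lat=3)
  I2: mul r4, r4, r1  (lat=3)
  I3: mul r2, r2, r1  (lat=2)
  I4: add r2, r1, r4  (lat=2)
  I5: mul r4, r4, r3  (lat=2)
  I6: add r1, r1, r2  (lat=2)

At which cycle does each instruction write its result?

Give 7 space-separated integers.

Answer: 4 7 6 6 8 9 10

Derivation:
I0 add r3: issue@1 deps=(None,None) exec_start@1 write@4
I1 mul r3: issue@2 deps=(0,None) exec_start@4 write@7
I2 mul r4: issue@3 deps=(None,None) exec_start@3 write@6
I3 mul r2: issue@4 deps=(None,None) exec_start@4 write@6
I4 add r2: issue@5 deps=(None,2) exec_start@6 write@8
I5 mul r4: issue@6 deps=(2,1) exec_start@7 write@9
I6 add r1: issue@7 deps=(None,4) exec_start@8 write@10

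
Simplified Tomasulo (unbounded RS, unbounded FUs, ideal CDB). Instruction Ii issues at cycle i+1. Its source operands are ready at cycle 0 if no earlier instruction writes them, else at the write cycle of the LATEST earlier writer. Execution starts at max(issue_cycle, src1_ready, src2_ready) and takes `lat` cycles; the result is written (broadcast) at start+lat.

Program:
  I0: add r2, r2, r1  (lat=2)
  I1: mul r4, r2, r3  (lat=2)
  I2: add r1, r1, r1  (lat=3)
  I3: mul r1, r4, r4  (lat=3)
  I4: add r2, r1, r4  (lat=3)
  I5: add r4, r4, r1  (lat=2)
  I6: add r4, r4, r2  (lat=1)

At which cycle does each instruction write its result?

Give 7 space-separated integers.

Answer: 3 5 6 8 11 10 12

Derivation:
I0 add r2: issue@1 deps=(None,None) exec_start@1 write@3
I1 mul r4: issue@2 deps=(0,None) exec_start@3 write@5
I2 add r1: issue@3 deps=(None,None) exec_start@3 write@6
I3 mul r1: issue@4 deps=(1,1) exec_start@5 write@8
I4 add r2: issue@5 deps=(3,1) exec_start@8 write@11
I5 add r4: issue@6 deps=(1,3) exec_start@8 write@10
I6 add r4: issue@7 deps=(5,4) exec_start@11 write@12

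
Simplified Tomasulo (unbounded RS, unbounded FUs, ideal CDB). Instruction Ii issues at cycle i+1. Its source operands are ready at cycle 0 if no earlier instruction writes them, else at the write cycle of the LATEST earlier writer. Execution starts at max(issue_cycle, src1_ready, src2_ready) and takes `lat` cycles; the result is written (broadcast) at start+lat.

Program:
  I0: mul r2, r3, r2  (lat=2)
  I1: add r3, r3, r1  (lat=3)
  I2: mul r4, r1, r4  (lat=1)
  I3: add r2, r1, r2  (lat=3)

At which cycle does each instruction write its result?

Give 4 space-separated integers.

I0 mul r2: issue@1 deps=(None,None) exec_start@1 write@3
I1 add r3: issue@2 deps=(None,None) exec_start@2 write@5
I2 mul r4: issue@3 deps=(None,None) exec_start@3 write@4
I3 add r2: issue@4 deps=(None,0) exec_start@4 write@7

Answer: 3 5 4 7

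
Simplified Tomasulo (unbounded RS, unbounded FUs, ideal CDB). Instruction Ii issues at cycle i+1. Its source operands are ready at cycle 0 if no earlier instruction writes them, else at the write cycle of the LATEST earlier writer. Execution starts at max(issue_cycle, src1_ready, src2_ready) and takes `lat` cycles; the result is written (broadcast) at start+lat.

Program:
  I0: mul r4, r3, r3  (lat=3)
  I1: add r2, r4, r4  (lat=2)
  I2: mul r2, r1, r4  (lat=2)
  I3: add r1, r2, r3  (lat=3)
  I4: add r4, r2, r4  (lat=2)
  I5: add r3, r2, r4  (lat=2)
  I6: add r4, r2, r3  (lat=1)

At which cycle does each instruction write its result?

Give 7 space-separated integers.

I0 mul r4: issue@1 deps=(None,None) exec_start@1 write@4
I1 add r2: issue@2 deps=(0,0) exec_start@4 write@6
I2 mul r2: issue@3 deps=(None,0) exec_start@4 write@6
I3 add r1: issue@4 deps=(2,None) exec_start@6 write@9
I4 add r4: issue@5 deps=(2,0) exec_start@6 write@8
I5 add r3: issue@6 deps=(2,4) exec_start@8 write@10
I6 add r4: issue@7 deps=(2,5) exec_start@10 write@11

Answer: 4 6 6 9 8 10 11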